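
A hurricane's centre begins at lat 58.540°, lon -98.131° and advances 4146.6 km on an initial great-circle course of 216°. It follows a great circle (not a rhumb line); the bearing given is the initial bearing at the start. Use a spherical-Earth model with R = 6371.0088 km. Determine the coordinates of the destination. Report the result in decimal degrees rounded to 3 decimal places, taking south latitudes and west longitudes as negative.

The arc subtends δ = 4146.6/6371.0088 = 0.650855 rad at the centre.
Start latitude φ₁ = 1.021716 rad; initial bearing θ = 3.769911 rad.
Applying the spherical law of cosines for sides, sin φ₂ = sin φ₁ cos δ + cos φ₁ sin δ cos θ = 0.422808, so φ₂ = 25.012°.
For the longitude increment, Δλ = atan2( sin θ sin δ cos φ₁, cos δ − sin φ₁ sin φ₂ ) = atan2(-0.185860, 0.434909) = -23.140°.
Hence λ₂ = -98.131° + -23.140° = -121.271°.

latitude 25.012°, longitude -121.271°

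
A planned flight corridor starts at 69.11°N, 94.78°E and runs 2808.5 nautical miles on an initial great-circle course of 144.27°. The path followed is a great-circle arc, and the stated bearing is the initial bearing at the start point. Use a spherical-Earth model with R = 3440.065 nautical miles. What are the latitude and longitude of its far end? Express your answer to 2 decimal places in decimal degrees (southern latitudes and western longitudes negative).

latitude 25.40°, longitude 122.88°

δ = 2808.5/3440.065 = 0.816409 rad (46.7768°).
Start latitude φ₁ = 1.206197 rad; initial bearing θ = 2.517987 rad.
sin φ₂ = sin φ₁ cos δ + cos φ₁ sin δ cos θ = (0.934267)(0.684842) + (0.356575)(0.728691)(-0.811778) = 0.428899
φ₂ = asin(0.428899) = 0.443273 rad = 25.40°.
Δλ = atan2( sin θ sin δ cos φ₁ , cos δ − sin φ₁ sin φ₂ ) = atan2(0.151734, 0.284137) = 0.490489 rad = 28.10°.
Hence λ₂ = 94.78° + 28.10° = 122.88°.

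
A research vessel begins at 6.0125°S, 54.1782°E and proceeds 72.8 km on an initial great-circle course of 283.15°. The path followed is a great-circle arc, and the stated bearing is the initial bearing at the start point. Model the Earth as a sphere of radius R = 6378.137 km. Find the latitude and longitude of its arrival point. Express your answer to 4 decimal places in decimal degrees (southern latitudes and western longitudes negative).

The arc subtends δ = 72.8/6378.137 = 0.011414 rad at the centre.
Start latitude φ₁ = -0.104938 rad; initial bearing θ = 4.941900 rad.
Destination latitude: φ₂ = arcsin( sin φ₁ cos δ + cos φ₁ sin δ cos θ ) = arcsin(-0.102156) = -5.8634°.
Δλ = atan2( sin θ sin δ cos φ₁ , cos δ − sin φ₁ sin φ₂ ) = atan2(-0.011053, 0.989234) = -0.011173 rad = -0.6402°.
λ₂ = 54.1782° + -0.6402° = 53.5380°.

latitude -5.8634°, longitude 53.5380°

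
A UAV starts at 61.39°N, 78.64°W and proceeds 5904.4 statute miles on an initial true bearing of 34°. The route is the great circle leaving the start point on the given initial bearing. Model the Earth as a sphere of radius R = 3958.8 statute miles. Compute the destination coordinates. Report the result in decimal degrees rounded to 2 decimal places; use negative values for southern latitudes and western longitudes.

latitude 27.73°, longitude 62.33°

Angular distance δ = d/R = 5904.4 / 3958.8 = 1.491462 rad.
Start latitude φ₁ = 1.071458 rad; initial bearing θ = 0.593412 rad.
Applying the spherical law of cosines for sides, sin φ₂ = sin φ₁ cos δ + cos φ₁ sin δ cos θ = 0.465306, so φ₂ = 27.73°.
For the longitude increment, Δλ = atan2( sin θ sin δ cos φ₁, cos δ − sin φ₁ sin φ₂ ) = atan2(0.266925, -0.329241) = 140.97°.
Hence λ₂ = -78.64° + 140.97° = 62.33°.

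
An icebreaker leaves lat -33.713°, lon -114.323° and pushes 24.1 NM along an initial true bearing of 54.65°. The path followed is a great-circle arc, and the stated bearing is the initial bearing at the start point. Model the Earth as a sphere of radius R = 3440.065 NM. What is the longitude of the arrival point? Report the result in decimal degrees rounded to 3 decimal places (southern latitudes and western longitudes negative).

Angular distance δ = d/R = 24.1 / 3440.065 = 0.007006 rad.
With φ₁ = -33.713° = -0.588403 rad and θ = 54.65° = 0.953822 rad:
Applying the spherical law of cosines for sides, sin φ₂ = sin φ₁ cos δ + cos φ₁ sin δ cos θ = -0.551648, so φ₂ = -33.480°.
Then Δλ = atan2(0.004753, 0.693793) = 0.006851 rad, from sin θ sin δ cos φ₁ over cos δ − sin φ₁ sin φ₂.
λ₂ = -114.323° + 0.393° = -113.930°.

longitude -113.930°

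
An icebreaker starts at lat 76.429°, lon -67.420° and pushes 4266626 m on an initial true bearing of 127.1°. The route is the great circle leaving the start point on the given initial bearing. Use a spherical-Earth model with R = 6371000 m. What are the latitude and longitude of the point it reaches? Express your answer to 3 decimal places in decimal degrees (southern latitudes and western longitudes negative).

latitude 42.397°, longitude -25.321°

Angular distance δ = d/R = 4266626 / 6371000 = 0.669695 rad.
Start latitude φ₁ = 1.333938 rad; initial bearing θ = 2.218313 rad.
Applying the spherical law of cosines for sides, sin φ₂ = sin φ₁ cos δ + cos φ₁ sin δ cos θ = 0.674259, so φ₂ = 42.397°.
For the longitude increment, Δλ = atan2( sin θ sin δ cos φ₁, cos δ − sin φ₁ sin φ₂ ) = atan2(0.116175, 0.128577) = 42.099°.
λ₂ = λ₁ + Δλ = -25.321°.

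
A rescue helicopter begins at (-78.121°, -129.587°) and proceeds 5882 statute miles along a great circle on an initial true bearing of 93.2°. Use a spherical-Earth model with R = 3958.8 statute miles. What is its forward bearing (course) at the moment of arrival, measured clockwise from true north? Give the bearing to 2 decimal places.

Angular distance δ = d/R = 5882 / 3958.8 = 1.485804 rad.
With φ₁ = -78.121° = -1.363469 rad and θ = 93.2° = 1.626647 rad:
sin φ₂ = sin φ₁ cos δ + cos φ₁ sin δ cos θ = (-0.978584)(0.084890) + (0.205846)(0.996390)(-0.055822) = -0.094521
φ₂ = asin(-0.094521) = -0.094663 rad = -5.424°.
For the longitude increment, Δλ = atan2( sin θ sin δ cos φ₁, cos δ − sin φ₁ sin φ₂ ) = atan2(0.204783, -0.007607) = 92.127°.
λ₂ = -129.587° + 92.127° = -37.460°.
The forward bearing on arrival equals the back-azimuth from the destination plus 180°.
Back-azimuth from P₂ (-5.42°, -37.46°) to P₁ (-78.12°, -129.59°), with Δλ' = λ₁ − λ₂ = -92.13°: atan2( sin Δλ' cos φ₁ , cos φ₂ sin φ₁ − sin φ₂ cos φ₁ cos Δλ' ) = 191.91°.
Final bearing = (191.91° + 180°) mod 360° = 11.91°.

final bearing 11.91°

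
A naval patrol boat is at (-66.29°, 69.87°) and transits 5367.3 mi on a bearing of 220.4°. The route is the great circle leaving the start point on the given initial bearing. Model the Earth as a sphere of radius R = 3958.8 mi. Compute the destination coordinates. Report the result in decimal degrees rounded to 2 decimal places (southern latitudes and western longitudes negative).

The arc subtends δ = 5367.3/3958.8 = 1.355790 rad at the centre.
With φ₁ = -66.29° = -1.156979 rad and θ = 220.4° = 3.846706 rad:
Applying the spherical law of cosines for sides, sin φ₂ = sin φ₁ cos δ + cos φ₁ sin δ cos θ = -0.494515, so φ₂ = -29.64°.
Δλ = atan2( sin θ sin δ cos φ₁ , cos δ − sin φ₁ sin φ₂ ) = atan2(-0.254613, -0.239420) = -2.325451 rad = -133.24°.
λ₂ = λ₁ + Δλ = -63.37°.

latitude -29.64°, longitude -63.37°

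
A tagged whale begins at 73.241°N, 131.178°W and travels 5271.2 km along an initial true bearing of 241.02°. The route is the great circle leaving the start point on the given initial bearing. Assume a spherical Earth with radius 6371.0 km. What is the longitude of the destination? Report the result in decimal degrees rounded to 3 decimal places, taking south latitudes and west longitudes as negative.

longitude 178.629°

Angular distance δ = d/R = 5271.2 / 6371 = 0.827374 rad.
Start latitude φ₁ = 1.278297 rad; initial bearing θ = 4.206593 rad.
Applying the spherical law of cosines for sides, sin φ₂ = sin φ₁ cos δ + cos φ₁ sin δ cos θ = 0.545219, so φ₂ = 33.040°.
Δλ = atan2( sin θ sin δ cos φ₁ , cos δ − sin φ₁ sin φ₂ ) = atan2(-0.185690, 0.154749) = -0.876034 rad = -50.193°.
λ₂ = -131.178° + -50.193° = -181.371°, normalized to (−180°, 180°] → 178.629°.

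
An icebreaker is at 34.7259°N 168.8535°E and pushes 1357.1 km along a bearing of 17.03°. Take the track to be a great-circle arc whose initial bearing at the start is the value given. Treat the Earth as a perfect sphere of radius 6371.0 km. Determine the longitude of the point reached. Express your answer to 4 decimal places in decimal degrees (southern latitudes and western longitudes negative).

δ = 1357.1/6371 = 0.213012 rad (12.2047°).
Converting: φ₁ = 0.606081 rad, θ = 0.297230 rad.
Destination latitude: φ₂ = arcsin( sin φ₁ cos δ + cos φ₁ sin δ cos θ ) = arcsin(0.722908) = 46.2951°.
Δλ = atan2( sin θ sin δ cos φ₁ , cos δ − sin φ₁ sin φ₂ ) = atan2(0.050887, 0.565593) = 0.089729 rad = 5.1411°.
Hence λ₂ = 168.8535° + 5.1411° = 173.9946°.

longitude 173.9946°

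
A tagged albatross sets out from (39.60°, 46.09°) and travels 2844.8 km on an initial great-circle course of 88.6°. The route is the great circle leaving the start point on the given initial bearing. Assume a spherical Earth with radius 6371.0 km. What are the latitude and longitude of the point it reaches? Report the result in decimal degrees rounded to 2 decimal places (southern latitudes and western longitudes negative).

The arc subtends δ = 2844.8/6371 = 0.446523 rad at the centre.
With φ₁ = 39.60° = 0.691150 rad and θ = 88.6° = 1.546362 rad:
Applying the spherical law of cosines for sides, sin φ₂ = sin φ₁ cos δ + cos φ₁ sin δ cos θ = 0.583056, so φ₂ = 35.67°.
Then Δλ = atan2(0.332633, 0.530300) = 0.560219 rad, from sin θ sin δ cos φ₁ over cos δ − sin φ₁ sin φ₂.
λ₂ = 46.09° + 32.10° = 78.19°.

latitude 35.67°, longitude 78.19°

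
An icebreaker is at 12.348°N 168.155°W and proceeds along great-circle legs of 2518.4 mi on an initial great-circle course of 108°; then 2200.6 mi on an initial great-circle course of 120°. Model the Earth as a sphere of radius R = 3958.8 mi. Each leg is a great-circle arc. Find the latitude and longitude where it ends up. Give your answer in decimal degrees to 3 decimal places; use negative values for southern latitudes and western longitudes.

latitude -15.668°, longitude -105.415°

Apply the spherical direct solution leg by leg, carrying full precision between legs.
Leg 1: from (12.348°, -168.155°), δ = 2518.4/3958.8 = 0.636152 rad, θ = 108° → φ = -0.420°, λ = -133.750°.
Leg 2: from (-0.420°, -133.750°), δ = 2200.6/3958.8 = 0.555876 rad, θ = 120° → φ = -15.668°, λ = -105.415°.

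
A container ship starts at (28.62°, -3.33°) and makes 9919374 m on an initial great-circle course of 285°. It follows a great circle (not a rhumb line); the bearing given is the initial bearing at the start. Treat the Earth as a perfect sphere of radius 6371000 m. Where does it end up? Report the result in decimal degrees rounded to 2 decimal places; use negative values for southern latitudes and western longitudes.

The arc subtends δ = 9919374/6371000 = 1.556957 rad at the centre.
With φ₁ = 28.62° = 0.499513 rad and θ = 285° = 4.974188 rad:
sin φ₂ = sin φ₁ cos δ + cos φ₁ sin δ cos θ = (0.478998)(0.013839) + (0.877816)(0.999904)(0.258819) = 0.233802
φ₂ = asin(0.233802) = 0.235987 rad = 13.52°.
Then Δλ = atan2(-0.847824, -0.098152) = -1.686053 rad, from sin θ sin δ cos φ₁ over cos δ − sin φ₁ sin φ₂.
λ₂ = -3.33° + -96.60° = -99.93°.

latitude 13.52°, longitude -99.93°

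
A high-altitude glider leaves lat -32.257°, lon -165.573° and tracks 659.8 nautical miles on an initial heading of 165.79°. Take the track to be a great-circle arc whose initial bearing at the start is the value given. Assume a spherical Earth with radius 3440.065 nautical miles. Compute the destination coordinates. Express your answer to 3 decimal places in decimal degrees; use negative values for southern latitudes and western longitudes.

latitude -42.860°, longitude -161.913°

Angular distance δ = d/R = 659.8 / 3440.065 = 0.191799 rad.
With φ₁ = -32.257° = -0.562991 rad and θ = 165.79° = 2.893581 rad:
sin φ₂ = sin φ₁ cos δ + cos φ₁ sin δ cos θ = (-0.533718)(0.981663) + (0.845663)(0.190625)(-0.969403) = -0.680203
φ₂ = asin(-0.680203) = -0.748039 rad = -42.860°.
For the longitude increment, Δλ = atan2( sin θ sin δ cos φ₁, cos δ − sin φ₁ sin φ₂ ) = atan2(0.039572, 0.618627) = 3.660°.
Hence λ₂ = -165.573° + 3.660° = -161.913°.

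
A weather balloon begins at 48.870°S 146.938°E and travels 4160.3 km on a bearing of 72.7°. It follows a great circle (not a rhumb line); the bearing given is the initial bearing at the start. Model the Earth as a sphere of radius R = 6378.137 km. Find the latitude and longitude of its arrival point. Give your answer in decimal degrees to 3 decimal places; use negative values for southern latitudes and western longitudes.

Central angle δ = d/R = 0.652275 rad.
Converting: φ₁ = -0.852942 rad, θ = 1.268854 rad.
Destination latitude: φ₂ = arcsin( sin φ₁ cos δ + cos φ₁ sin δ cos θ ) = arcsin(-0.479856) = -28.676°.
Then Δλ = atan2(0.381201, 0.433268) = 0.721558 rad, from sin θ sin δ cos φ₁ over cos δ − sin φ₁ sin φ₂.
λ₂ = 146.938° + 41.342° = 188.280°, normalized to (−180°, 180°] → -171.720°.

latitude -28.676°, longitude -171.720°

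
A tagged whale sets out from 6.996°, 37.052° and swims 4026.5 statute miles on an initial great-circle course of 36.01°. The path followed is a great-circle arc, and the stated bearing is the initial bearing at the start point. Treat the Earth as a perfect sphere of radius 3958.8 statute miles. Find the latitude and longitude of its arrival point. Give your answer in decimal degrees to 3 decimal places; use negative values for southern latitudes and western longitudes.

δ = 4026.5/3958.8 = 1.017101 rad (58.2756°).
Start latitude φ₁ = 0.122103 rad; initial bearing θ = 0.628493 rad.
Destination latitude: φ₂ = arcsin( sin φ₁ cos δ + cos φ₁ sin δ cos θ ) = arcsin(0.746976) = 48.329°.
Δλ = atan2( sin θ sin δ cos φ₁ , cos δ − sin φ₁ sin φ₂ ) = atan2(0.496359, 0.434852) = 0.851353 rad = 48.779°.
Hence λ₂ = 37.052° + 48.779° = 85.831°.

latitude 48.329°, longitude 85.831°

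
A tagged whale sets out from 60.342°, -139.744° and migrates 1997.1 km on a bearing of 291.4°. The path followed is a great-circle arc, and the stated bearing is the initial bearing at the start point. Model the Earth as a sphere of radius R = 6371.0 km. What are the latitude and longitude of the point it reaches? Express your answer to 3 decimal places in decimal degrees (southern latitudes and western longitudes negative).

latitude 61.924°, longitude -177.334°

Central angle δ = d/R = 0.313467 rad.
Converting: φ₁ = 1.053167 rad, θ = 5.085889 rad.
Destination latitude: φ₂ = arcsin( sin φ₁ cos δ + cos φ₁ sin δ cos θ ) = arcsin(0.882322) = 61.924°.
For the longitude increment, Δλ = atan2( sin θ sin δ cos φ₁, cos δ − sin φ₁ sin φ₂ ) = atan2(-0.142063, 0.184537) = -37.590°.
λ₂ = λ₁ + Δλ = -177.334°.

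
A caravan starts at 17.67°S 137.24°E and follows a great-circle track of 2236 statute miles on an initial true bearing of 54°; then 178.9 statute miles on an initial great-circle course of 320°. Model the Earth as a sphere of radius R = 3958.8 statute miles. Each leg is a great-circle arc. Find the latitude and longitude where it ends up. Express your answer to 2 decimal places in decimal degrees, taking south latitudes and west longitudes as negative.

Apply the spherical direct solution leg by leg, carrying full precision between legs.
Leg 1: from (-17.67°, 137.24°), δ = 2236/3958.8 = 0.564818 rad, θ = 54° → φ = 2.49°, λ = 162.93°.
Leg 2: from (2.49°, 162.93°), δ = 178.9/3958.8 = 0.045190 rad, θ = 320° → φ = 4.47°, λ = 161.26°.

latitude 4.47°, longitude 161.26°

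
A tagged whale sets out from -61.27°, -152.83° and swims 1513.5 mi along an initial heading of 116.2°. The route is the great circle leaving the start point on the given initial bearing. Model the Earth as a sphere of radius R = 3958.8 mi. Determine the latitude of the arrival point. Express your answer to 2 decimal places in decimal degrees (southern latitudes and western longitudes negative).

δ = 1513.5/3958.8 = 0.382313 rad (21.9049°).
With φ₁ = -61.27° = -1.069363 rad and θ = 116.2° = 2.028073 rad:
sin φ₂ = sin φ₁ cos δ + cos φ₁ sin δ cos θ = (-0.876895)(0.927804) + (0.480683)(0.373067)(-0.441506) = -0.892760
φ₂ = asin(-0.892760) = -1.103436 rad = -63.22°.
For the longitude increment, Δλ = atan2( sin θ sin δ cos φ₁, cos δ − sin φ₁ sin φ₂ ) = atan2(0.160903, 0.144947) = 47.99°.
Hence λ₂ = -152.83° + 47.99° = -104.84°.

latitude -63.22°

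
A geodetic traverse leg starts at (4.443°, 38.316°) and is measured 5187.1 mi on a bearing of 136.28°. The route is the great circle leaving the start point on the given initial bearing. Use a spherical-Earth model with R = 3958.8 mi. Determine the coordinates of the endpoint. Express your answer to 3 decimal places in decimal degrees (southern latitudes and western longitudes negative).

Central angle δ = d/R = 1.310271 rad.
With φ₁ = 4.443° = 0.077545 rad and θ = 136.28° = 2.378535 rad:
sin φ₂ = sin φ₁ cos δ + cos φ₁ sin δ cos θ = (0.077467)(0.257588) + (0.996995)(0.966255)(-0.722726) = -0.676284
φ₂ = asin(-0.676284) = -0.742707 rad = -42.554°.
Δλ = atan2( sin θ sin δ cos φ₁ , cos δ − sin φ₁ sin φ₂ ) = atan2(0.665805, 0.309978) = 1.135071 rad = 65.035°.
λ₂ = 38.316° + 65.035° = 103.351°.

latitude -42.554°, longitude 103.351°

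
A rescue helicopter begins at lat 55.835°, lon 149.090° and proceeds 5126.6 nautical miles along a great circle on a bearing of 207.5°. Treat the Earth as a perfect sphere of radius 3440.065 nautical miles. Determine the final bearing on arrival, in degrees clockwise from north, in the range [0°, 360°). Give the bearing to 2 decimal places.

final bearing 196.69°

Angular distance δ = d/R = 5126.6 / 3440.065 = 1.490263 rad.
Converting: φ₁ = 0.974505 rad, θ = 3.621558 rad.
Applying the spherical law of cosines for sides, sin φ₂ = sin φ₁ cos δ + cos φ₁ sin δ cos θ = -0.429948, so φ₂ = -25.464°.
For the longitude increment, Δλ = atan2( sin θ sin δ cos φ₁, cos δ − sin φ₁ sin φ₂ ) = atan2(-0.258467, 0.436196) = -30.649°.
λ₂ = 149.090° + -30.649° = 118.441°.
The forward bearing on arrival equals the back-azimuth from the destination plus 180°.
Back-azimuth from P₂ (-25.46°, 118.44°) to P₁ (55.84°, 149.09°), with Δλ' = λ₁ − λ₂ = 30.65°: atan2( sin Δλ' cos φ₁ , cos φ₂ sin φ₁ − sin φ₂ cos φ₁ cos Δλ' ) = 16.69°.
Final bearing = (16.69° + 180°) mod 360° = 196.69°.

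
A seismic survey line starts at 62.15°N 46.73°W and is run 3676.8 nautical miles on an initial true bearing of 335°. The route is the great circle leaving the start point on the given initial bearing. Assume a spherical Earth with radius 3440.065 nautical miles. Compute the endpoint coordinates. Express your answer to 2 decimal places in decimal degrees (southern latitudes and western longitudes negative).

Central angle δ = d/R = 1.068817 rad.
Start latitude φ₁ = 1.084722 rad; initial bearing θ = 5.846853 rad.
Applying the spherical law of cosines for sides, sin φ₂ = sin φ₁ cos δ + cos φ₁ sin δ cos θ = 0.796587, so φ₂ = 52.81°.
For the longitude increment, Δλ = atan2( sin θ sin δ cos φ₁, cos δ − sin φ₁ sin φ₂ ) = atan2(-0.173073, -0.223160) = -142.20°.
λ₂ = -46.73° + -142.20° = -188.93°, normalized to (−180°, 180°] → 171.07°.

latitude 52.81°, longitude 171.07°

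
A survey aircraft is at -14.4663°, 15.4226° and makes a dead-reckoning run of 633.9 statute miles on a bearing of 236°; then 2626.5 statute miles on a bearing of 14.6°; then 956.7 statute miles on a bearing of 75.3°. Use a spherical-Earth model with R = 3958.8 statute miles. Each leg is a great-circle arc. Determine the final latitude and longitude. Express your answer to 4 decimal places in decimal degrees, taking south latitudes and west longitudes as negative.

Apply the spherical direct solution leg by leg, carrying full precision between legs.
Leg 1: from (-14.4663°, 15.4226°), δ = 633.9/3958.8 = 0.160124 rad, θ = 236° → φ = -19.4477°, λ = 7.3643°.
Leg 2: from (-19.4477°, 7.3643°), δ = 2626.5/3958.8 = 0.663459 rad, θ = 14.6° → φ = 17.4360°, λ = 16.7287°.
Leg 3: from (17.4360°, 16.7287°), δ = 956.7/3958.8 = 0.241664 rad, θ = 75.3° → φ = 20.4183°, λ = 31.0290°.

latitude 20.4183°, longitude 31.0290°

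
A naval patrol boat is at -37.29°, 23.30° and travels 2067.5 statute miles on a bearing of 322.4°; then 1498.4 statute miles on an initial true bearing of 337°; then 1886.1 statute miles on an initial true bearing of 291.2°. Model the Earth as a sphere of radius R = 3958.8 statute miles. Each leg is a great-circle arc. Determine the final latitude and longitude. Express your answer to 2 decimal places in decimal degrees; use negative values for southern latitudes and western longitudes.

latitude 16.61°, longitude -29.72°

Apply the spherical direct solution leg by leg, carrying full precision between legs.
Leg 1: from (-37.29°, 23.30°), δ = 2067.5/3958.8 = 0.522254 rad, θ = 322.4° → φ = -12.16°, λ = 5.16°.
Leg 2: from (-12.16°, 5.16°), δ = 1498.4/3958.8 = 0.378499 rad, θ = 337° → φ = 7.86°, λ = -3.22°.
Leg 3: from (7.86°, -3.22°), δ = 1886.1/3958.8 = 0.476432 rad, θ = 291.2° → φ = 16.61°, λ = -29.72°.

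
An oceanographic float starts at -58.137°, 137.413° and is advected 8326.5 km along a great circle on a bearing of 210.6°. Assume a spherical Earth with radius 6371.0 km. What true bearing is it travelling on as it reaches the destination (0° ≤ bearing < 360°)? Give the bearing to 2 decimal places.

final bearing 339.04°

Central angle δ = d/R = 1.306938 rad.
Converting: φ₁ = -1.014682 rad, θ = 3.675663 rad.
sin φ₂ = sin φ₁ cos δ + cos φ₁ sin δ cos θ = (-0.849313)(0.260808) + (0.527890)(0.965391)(-0.860742) = -0.660159
φ₂ = asin(-0.660159) = -0.721030 rad = -41.312°.
Then Δλ = atan2(-0.259418, -0.299874) = -2.428403 rad, from sin θ sin δ cos φ₁ over cos δ − sin φ₁ sin φ₂.
Hence λ₂ = 137.413° + -139.137° = -1.724°.
The forward bearing on arrival equals the back-azimuth from the destination plus 180°.
Back-azimuth from P₂ (-41.31°, -1.72°) to P₁ (-58.14°, 137.41°), with Δλ' = λ₁ − λ₂ = 139.14°: atan2( sin Δλ' cos φ₁ , cos φ₂ sin φ₁ − sin φ₂ cos φ₁ cos Δλ' ) = 159.04°.
Final bearing = (159.04° + 180°) mod 360° = 339.04°.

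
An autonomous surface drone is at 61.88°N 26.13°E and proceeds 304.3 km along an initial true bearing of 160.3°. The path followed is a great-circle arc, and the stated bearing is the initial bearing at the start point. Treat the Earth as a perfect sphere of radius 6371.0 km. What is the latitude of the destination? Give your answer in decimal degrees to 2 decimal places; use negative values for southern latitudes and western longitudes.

Angular distance δ = d/R = 304.3 / 6371 = 0.047763 rad.
With φ₁ = 61.88° = 1.080010 rad and θ = 160.3° = 2.797763 rad:
Applying the spherical law of cosines for sides, sin φ₂ = sin φ₁ cos δ + cos φ₁ sin δ cos θ = 0.859770, so φ₂ = 59.29°.
Then Δλ = atan2(0.007586, 0.240574) = 0.031521 rad, from sin θ sin δ cos φ₁ over cos δ − sin φ₁ sin φ₂.
λ₂ = 26.13° + 1.81° = 27.94°.

latitude 59.29°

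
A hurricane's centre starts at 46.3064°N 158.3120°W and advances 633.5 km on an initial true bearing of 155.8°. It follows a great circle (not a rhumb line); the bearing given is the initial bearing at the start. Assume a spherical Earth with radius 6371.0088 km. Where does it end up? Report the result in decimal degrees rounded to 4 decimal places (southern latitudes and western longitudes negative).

latitude 41.0656°, longitude -155.2181°

δ = 633.5/6371.0088 = 0.099435 rad (5.6972°).
Converting: φ₁ = 0.808199 rad, θ = 2.719223 rad.
Destination latitude: φ₂ = arcsin( sin φ₁ cos δ + cos φ₁ sin δ cos θ ) = arcsin(0.656923) = 41.0656°.
For the longitude increment, Δλ = atan2( sin θ sin δ cos φ₁, cos δ − sin φ₁ sin φ₂ ) = atan2(0.028111, 0.520076) = 3.0939°.
λ₂ = λ₁ + Δλ = -155.2181°.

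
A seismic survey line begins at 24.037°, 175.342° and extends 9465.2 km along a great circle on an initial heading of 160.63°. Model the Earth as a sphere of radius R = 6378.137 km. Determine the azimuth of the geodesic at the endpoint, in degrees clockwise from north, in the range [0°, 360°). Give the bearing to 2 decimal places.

final bearing 147.77°

δ = 9465.2/6378.137 = 1.484007 rad (85.0273°).
Start latitude φ₁ = 0.419525 rad; initial bearing θ = 2.803522 rad.
Applying the spherical law of cosines for sides, sin φ₂ = sin φ₁ cos δ + cos φ₁ sin δ cos θ = -0.823037, so φ₂ = -55.390°.
For the longitude increment, Δλ = atan2( sin θ sin δ cos φ₁, cos δ − sin φ₁ sin φ₂ ) = atan2(0.301766, 0.421925) = 35.573°.
λ₂ = 175.342° + 35.573° = 210.915°, normalized to (−180°, 180°] → -149.085°.
The forward bearing on arrival equals the back-azimuth from the destination plus 180°.
Back-azimuth from P₂ (-55.39°, -149.09°) to P₁ (24.04°, 175.34°), with Δλ' = λ₁ − λ₂ = 324.43°: atan2( sin Δλ' cos φ₁ , cos φ₂ sin φ₁ − sin φ₂ cos φ₁ cos Δλ' ) = 327.77°.
Final bearing = (327.77° + 180°) mod 360° = 147.77°.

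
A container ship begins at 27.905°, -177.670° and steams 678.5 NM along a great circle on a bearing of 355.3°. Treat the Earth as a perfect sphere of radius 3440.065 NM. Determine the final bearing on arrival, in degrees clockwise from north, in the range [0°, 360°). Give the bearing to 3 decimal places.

δ = 678.5/3440.065 = 0.197235 rad (11.3007°).
Converting: φ₁ = 0.487034 rad, θ = 6.201155 rad.
Destination latitude: φ₂ = arcsin( sin φ₁ cos δ + cos φ₁ sin δ cos θ ) = arcsin(0.631524) = 39.163°.
Δλ = atan2( sin θ sin δ cos φ₁ , cos δ − sin φ₁ sin φ₂ ) = atan2(-0.014190, 0.685054) = -0.020710 rad = -1.187°.
Hence λ₂ = -177.670° + -1.187° = -178.857°.
The forward bearing on arrival equals the back-azimuth from the destination plus 180°.
Back-azimuth from P₂ (39.163°, -178.857°) to P₁ (27.905°, -177.670°), with Δλ' = λ₁ − λ₂ = 1.187°: atan2( sin Δλ' cos φ₁ , cos φ₂ sin φ₁ − sin φ₂ cos φ₁ cos Δλ' ) = 174.641°.
Final bearing = (174.641° + 180°) mod 360° = 354.641°.

final bearing 354.641°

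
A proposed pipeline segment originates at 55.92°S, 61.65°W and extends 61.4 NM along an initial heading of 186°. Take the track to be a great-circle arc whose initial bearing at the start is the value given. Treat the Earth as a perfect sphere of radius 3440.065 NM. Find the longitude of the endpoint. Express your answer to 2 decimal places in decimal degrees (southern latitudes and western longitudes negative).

δ = 61.4/3440.065 = 0.017848 rad (1.0226°).
Converting: φ₁ = -0.975988 rad, θ = 3.246312 rad.
Destination latitude: φ₂ = arcsin( sin φ₁ cos δ + cos φ₁ sin δ cos θ ) = arcsin(-0.838070) = -56.94°.
Then Δλ = atan2(-0.001045, 0.305704) = -0.003420 rad, from sin θ sin δ cos φ₁ over cos δ − sin φ₁ sin φ₂.
Hence λ₂ = -61.65° + -0.20° = -61.85°.

longitude -61.85°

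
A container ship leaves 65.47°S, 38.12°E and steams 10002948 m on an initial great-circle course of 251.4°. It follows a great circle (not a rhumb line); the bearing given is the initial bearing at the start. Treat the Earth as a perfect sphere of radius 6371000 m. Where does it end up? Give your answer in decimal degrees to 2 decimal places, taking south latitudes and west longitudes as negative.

latitude -7.65°, longitude -68.89°

Central angle δ = d/R = 1.570075 rad.
Converting: φ₁ = -1.142667 rad, θ = 4.387758 rad.
Destination latitude: φ₂ = arcsin( sin φ₁ cos δ + cos φ₁ sin δ cos θ ) = arcsin(-0.133078) = -7.65°.
For the longitude increment, Δλ = atan2( sin θ sin δ cos φ₁, cos δ − sin φ₁ sin φ₂ ) = atan2(-0.393485, -0.120346) = -107.01°.
Hence λ₂ = 38.12° + -107.01° = -68.89°.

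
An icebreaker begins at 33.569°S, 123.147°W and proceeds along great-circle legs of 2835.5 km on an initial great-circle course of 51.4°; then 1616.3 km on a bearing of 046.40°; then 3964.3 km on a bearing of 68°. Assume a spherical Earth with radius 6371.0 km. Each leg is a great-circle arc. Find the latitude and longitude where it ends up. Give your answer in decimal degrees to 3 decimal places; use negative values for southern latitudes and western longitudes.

latitude 7.812°, longitude -59.078°

Apply the spherical direct solution leg by leg, carrying full precision between legs.
Leg 1: from (-33.569°, -123.147°), δ = 2835.5/6371 = 0.445064 rad, θ = 51.4° → φ = -15.979°, λ = -102.661°.
Leg 2: from (-15.979°, -102.661°), δ = 1616.3/6371 = 0.253696 rad, θ = 46.4° → φ = -5.743°, λ = -92.136°.
Leg 3: from (-5.743°, -92.136°), δ = 3964.3/6371 = 0.622241 rad, θ = 68° → φ = 7.812°, λ = -59.078°.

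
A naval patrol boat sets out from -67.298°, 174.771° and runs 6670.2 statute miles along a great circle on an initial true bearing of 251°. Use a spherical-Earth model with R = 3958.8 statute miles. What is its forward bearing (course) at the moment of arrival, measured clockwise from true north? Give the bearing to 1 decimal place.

final bearing 338.6°

The arc subtends δ = 6670.2/3958.8 = 1.684905 rad at the centre.
Converting: φ₁ = -1.174572 rad, θ = 4.380776 rad.
sin φ₂ = sin φ₁ cos δ + cos φ₁ sin δ cos θ = (-0.922525)(-0.113861) + (0.385938)(0.993497)(-0.325568) = -0.019793
φ₂ = asin(-0.019793) = -0.019794 rad = -1.134°.
Δλ = atan2( sin θ sin δ cos φ₁ , cos δ − sin φ₁ sin φ₂ ) = atan2(-0.362539, -0.132120) = -1.920268 rad = -110.023°.
λ₂ = λ₁ + Δλ = 64.748°.
The forward bearing on arrival equals the back-azimuth from the destination plus 180°.
Back-azimuth from P₂ (-1.1°, 64.7°) to P₁ (-67.3°, 174.8°), with Δλ' = λ₁ − λ₂ = 110.0°: atan2( sin Δλ' cos φ₁ , cos φ₂ sin φ₁ − sin φ₂ cos φ₁ cos Δλ' ) = 158.6°.
Final bearing = (158.6° + 180°) mod 360° = 338.6°.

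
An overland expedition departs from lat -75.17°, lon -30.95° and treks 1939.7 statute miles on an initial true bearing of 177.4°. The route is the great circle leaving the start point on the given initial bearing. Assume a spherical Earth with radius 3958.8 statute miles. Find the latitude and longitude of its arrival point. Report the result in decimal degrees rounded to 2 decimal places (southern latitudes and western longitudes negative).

latitude -76.73°, longitude 143.72°

δ = 1939.7/3958.8 = 0.489972 rad (28.0733°).
Converting: φ₁ = -1.311964 rad, θ = 3.096214 rad.
Applying the spherical law of cosines for sides, sin φ₂ = sin φ₁ cos δ + cos φ₁ sin δ cos θ = -0.973282, so φ₂ = -76.73°.
Δλ = atan2( sin θ sin δ cos φ₁ , cos δ − sin φ₁ sin φ₂ ) = atan2(0.005464, -0.058515) = 3.048485 rad = 174.67°.
Hence λ₂ = -30.95° + 174.67° = 143.72°.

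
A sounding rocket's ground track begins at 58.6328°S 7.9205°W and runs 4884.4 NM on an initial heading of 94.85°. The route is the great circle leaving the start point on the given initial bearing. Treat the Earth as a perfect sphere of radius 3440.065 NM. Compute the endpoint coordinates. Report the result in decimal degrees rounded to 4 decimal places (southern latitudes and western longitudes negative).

Angular distance δ = d/R = 4884.4 / 3440.065 = 1.419857 rad.
With φ₁ = -58.6328° = -1.023335 rad and θ = 94.85° = 1.655445 rad:
sin φ₂ = sin φ₁ cos δ + cos φ₁ sin δ cos θ = (-0.853849)(0.150367) + (0.520521)(0.988630)(-0.084547) = -0.171899
φ₂ = asin(-0.171899) = -0.172757 rad = -9.8982°.
Then Δλ = atan2(0.512760, 0.003591) = 1.563793 rad, from sin θ sin δ cos φ₁ over cos δ − sin φ₁ sin φ₂.
λ₂ = -7.9205° + 89.5987° = 81.6782°.

latitude -9.8982°, longitude 81.6782°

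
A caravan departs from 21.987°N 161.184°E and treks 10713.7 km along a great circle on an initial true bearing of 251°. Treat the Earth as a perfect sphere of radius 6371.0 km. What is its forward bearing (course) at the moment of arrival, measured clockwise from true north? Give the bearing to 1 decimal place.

final bearing 248.9°

Angular distance δ = d/R = 10713.7 / 6371 = 1.681636 rad.
Converting: φ₁ = 0.383746 rad, θ = 4.380776 rad.
Destination latitude: φ₂ = arcsin( sin φ₁ cos δ + cos φ₁ sin δ cos θ ) = arcsin(-0.341450) = -19.965°.
Δλ = atan2( sin θ sin δ cos φ₁ , cos δ − sin φ₁ sin φ₂ ) = atan2(-0.871370, 0.017225) = -1.551031 rad = -88.868°.
Hence λ₂ = 161.184° + -88.868° = 72.316°.
The forward bearing on arrival equals the back-azimuth from the destination plus 180°.
Back-azimuth from P₂ (-20.0°, 72.3°) to P₁ (22.0°, 161.2°), with Δλ' = λ₁ − λ₂ = 88.9°: atan2( sin Δλ' cos φ₁ , cos φ₂ sin φ₁ − sin φ₂ cos φ₁ cos Δλ' ) = 68.9°.
Final bearing = (68.9° + 180°) mod 360° = 248.9°.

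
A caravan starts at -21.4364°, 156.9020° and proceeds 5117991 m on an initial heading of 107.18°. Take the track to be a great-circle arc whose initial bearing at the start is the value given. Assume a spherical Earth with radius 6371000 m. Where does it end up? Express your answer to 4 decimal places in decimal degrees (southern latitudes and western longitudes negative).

latitude -26.8475°, longitude -152.6881°

δ = 5117991/6371000 = 0.803326 rad (46.0272°).
Converting: φ₁ = -0.374136 rad, θ = 1.870644 rad.
sin φ₂ = sin φ₁ cos δ + cos φ₁ sin δ cos θ = (-0.365468)(0.694317) + (0.930824)(0.719669)(-0.295375) = -0.451618
φ₂ = asin(-0.451618) = -0.468578 rad = -26.8475°.
Then Δλ = atan2(0.639996, 0.529265) = 0.879819 rad, from sin θ sin δ cos φ₁ over cos δ − sin φ₁ sin φ₂.
λ₂ = 156.9020° + 50.4099° = 207.3119°, normalized to (−180°, 180°] → -152.6881°.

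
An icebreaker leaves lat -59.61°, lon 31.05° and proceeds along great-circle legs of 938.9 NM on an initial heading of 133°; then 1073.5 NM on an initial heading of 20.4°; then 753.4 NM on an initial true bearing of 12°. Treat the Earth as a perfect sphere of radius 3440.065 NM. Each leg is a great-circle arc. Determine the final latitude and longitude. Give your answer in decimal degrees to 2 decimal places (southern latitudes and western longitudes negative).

latitude -37.92°, longitude 74.93°

Apply the spherical direct solution leg by leg, carrying full precision between legs.
Leg 1: from (-59.61°, 31.05°), δ = 938.9/3440.065 = 0.272931 rad, θ = 133° → φ = -67.47°, λ = 62.01°.
Leg 2: from (-67.47°, 62.01°), δ = 1073.5/3440.065 = 0.312058 rad, θ = 20.4° → φ = -50.25°, λ = 71.65°.
Leg 3: from (-50.25°, 71.65°), δ = 753.4/3440.065 = 0.219007 rad, θ = 12° → φ = -37.92°, λ = 74.93°.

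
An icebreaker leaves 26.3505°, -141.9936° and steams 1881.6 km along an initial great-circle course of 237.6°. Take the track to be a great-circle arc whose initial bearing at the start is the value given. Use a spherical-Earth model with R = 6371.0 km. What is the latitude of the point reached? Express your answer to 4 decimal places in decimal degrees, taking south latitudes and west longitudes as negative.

δ = 1881.6/6371 = 0.295338 rad (16.9216°).
Converting: φ₁ = 0.459903 rad, θ = 4.146902 rad.
Destination latitude: φ₂ = arcsin( sin φ₁ cos δ + cos φ₁ sin δ cos θ ) = arcsin(0.284889) = 16.5522°.
For the longitude increment, Δλ = atan2( sin θ sin δ cos φ₁, cos δ − sin φ₁ sin φ₂ ) = atan2(-0.220218, 0.830253) = -14.8552°.
λ₂ = -141.9936° + -14.8552° = -156.8488°.

latitude 16.5522°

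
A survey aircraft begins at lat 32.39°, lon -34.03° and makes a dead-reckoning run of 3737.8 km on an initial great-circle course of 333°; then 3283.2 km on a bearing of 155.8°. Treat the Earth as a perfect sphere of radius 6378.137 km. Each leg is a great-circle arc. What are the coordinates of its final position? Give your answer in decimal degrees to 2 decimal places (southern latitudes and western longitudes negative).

Apply the spherical direct solution leg by leg, carrying full precision between legs.
Leg 1: from (32.39°, -34.03°), δ = 3737.8/6378.137 = 0.586033 rad, θ = 333° → φ = 59.59°, λ = -63.77°.
Leg 2: from (59.59°, -63.77°), δ = 3283.2/6378.137 = 0.514758 rad, θ = 155.8° → φ = 31.56°, λ = -50.07°.

latitude 31.56°, longitude -50.07°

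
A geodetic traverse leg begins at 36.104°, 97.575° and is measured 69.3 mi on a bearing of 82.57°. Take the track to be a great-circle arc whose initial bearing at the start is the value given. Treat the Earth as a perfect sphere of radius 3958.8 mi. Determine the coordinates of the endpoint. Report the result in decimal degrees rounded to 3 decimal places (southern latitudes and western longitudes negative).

latitude 36.227°, longitude 98.808°

Angular distance δ = d/R = 69.3 / 3958.8 = 0.017505 rad.
With φ₁ = 36.104° = 0.630134 rad and θ = 82.57° = 1.441118 rad:
Destination latitude: φ₂ = arcsin( sin φ₁ cos δ + cos φ₁ sin δ cos θ ) = arcsin(0.590991) = 36.227°.
Δλ = atan2( sin θ sin δ cos φ₁ , cos δ − sin φ₁ sin φ₂ ) = atan2(0.014024, 0.651604) = 0.021519 rad = 1.233°.
λ₂ = 97.575° + 1.233° = 98.808°.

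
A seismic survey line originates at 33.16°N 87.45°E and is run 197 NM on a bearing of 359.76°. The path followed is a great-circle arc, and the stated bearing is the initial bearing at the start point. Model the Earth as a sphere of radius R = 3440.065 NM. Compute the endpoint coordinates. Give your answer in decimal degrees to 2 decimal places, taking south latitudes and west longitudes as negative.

latitude 36.44°, longitude 87.43°

The arc subtends δ = 197/3440.065 = 0.057266 rad at the centre.
Converting: φ₁ = 0.578751 rad, θ = 6.278997 rad.
Applying the spherical law of cosines for sides, sin φ₂ = sin φ₁ cos δ + cos φ₁ sin δ cos θ = 0.593996, so φ₂ = 36.44°.
Then Δλ = atan2(-0.000201, 0.673457) = -0.000298 rad, from sin θ sin δ cos φ₁ over cos δ − sin φ₁ sin φ₂.
Hence λ₂ = 87.45° + -0.02° = 87.43°.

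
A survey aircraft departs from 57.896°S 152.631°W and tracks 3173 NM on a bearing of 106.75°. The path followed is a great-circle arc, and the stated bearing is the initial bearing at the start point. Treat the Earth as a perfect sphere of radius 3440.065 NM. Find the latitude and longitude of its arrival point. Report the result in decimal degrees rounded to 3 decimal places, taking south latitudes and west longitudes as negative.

Angular distance δ = d/R = 3173 / 3440.065 = 0.922366 rad.
With φ₁ = -57.896° = -1.010476 rad and θ = 106.75° = 1.863139 rad:
Destination latitude: φ₂ = arcsin( sin φ₁ cos δ + cos φ₁ sin δ cos θ ) = arcsin(-0.633662) = -39.321°.
Then Δλ = atan2(0.405617, 0.067171) = 1.406685 rad, from sin θ sin δ cos φ₁ over cos δ − sin φ₁ sin φ₂.
Hence λ₂ = -152.631° + 80.597° = -72.034°.

latitude -39.321°, longitude -72.034°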